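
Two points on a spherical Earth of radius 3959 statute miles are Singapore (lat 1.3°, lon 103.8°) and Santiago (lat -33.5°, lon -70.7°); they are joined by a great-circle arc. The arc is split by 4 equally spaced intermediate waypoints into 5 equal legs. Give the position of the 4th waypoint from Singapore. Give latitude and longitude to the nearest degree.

≈ lat -62°, lon -60°

Write both endpoints as unit vectors p₁, p₂ with components (cos φ cos λ, cos φ sin λ, sin φ).
The central angle between the endpoints is δ = arccos(p₁·p₂) ≈ 2.572 rad (147.4°).
Interpolate at f = 4/5 with slerp weights a = sin((1−f)δ)/sin δ ≈ 0.913, b = sin(fδ)/sin δ ≈ 1.640.
p = a·p₁ + b·p₂ ≈ (0.234, -0.404, -0.884); φ = arcsin(p_z) ≈ -62.16°, λ = atan2(p_y, p_x) ≈ -59.90°.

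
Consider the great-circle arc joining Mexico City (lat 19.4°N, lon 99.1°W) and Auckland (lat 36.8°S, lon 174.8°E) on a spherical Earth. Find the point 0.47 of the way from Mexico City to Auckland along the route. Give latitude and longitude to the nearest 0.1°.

≈ lat 9.9°S, lon 135.5°W

Write both endpoints as unit vectors p₁, p₂ with components (cos φ cos λ, cos φ sin λ, sin φ).
The central angle between the endpoints is δ = arccos(p₁·p₂) ≈ 1.719 rad (98.5°).
Interpolate at f = 0.47 with slerp weights a = sin((1−f)δ)/sin δ ≈ 0.799, b = sin(fδ)/sin δ ≈ 0.731.
p = a·p₁ + b·p₂ ≈ (-0.702, -0.691, -0.172); φ = arcsin(p_z) ≈ -9.93°, λ = atan2(p_y, p_x) ≈ -135.45°.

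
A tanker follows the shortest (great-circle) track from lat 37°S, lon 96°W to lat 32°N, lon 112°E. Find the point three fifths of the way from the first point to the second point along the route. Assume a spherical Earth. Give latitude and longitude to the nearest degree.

≈ lat 1°S, lon 169°E

From cos δ = sin φ₁ sin φ₂ + cos φ₁ cos φ₂ cos Δλ, the central angle is δ ≈ 2.731 rad (156.5°).
Interpolate at f = 3/5 with slerp weights a = sin((1−f)δ)/sin δ ≈ 2.225, b = sin(fδ)/sin δ ≈ 2.500.
p = a·p₁ + b·p₂ ≈ (-0.980, 0.199, -0.014); φ = arcsin(p_z) ≈ -0.80°, λ = atan2(p_y, p_x) ≈ 168.53°.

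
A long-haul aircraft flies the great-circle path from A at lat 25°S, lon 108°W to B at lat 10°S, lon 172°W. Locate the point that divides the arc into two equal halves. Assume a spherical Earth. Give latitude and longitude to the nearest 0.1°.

≈ lat 20.4°S, lon 141.5°W

The haversine formula gives a central angle δ ≈ 1.088 rad (62.3°) between the endpoints.
Interpolate at f = 1/2 with slerp weights a = sin((1−f)δ)/sin δ ≈ 0.584, b = sin(fδ)/sin δ ≈ 0.584.
p = a·p₁ + b·p₂ ≈ (-0.733, -0.584, -0.348); φ = arcsin(p_z) ≈ -20.39°, λ = atan2(p_y, p_x) ≈ -141.49°.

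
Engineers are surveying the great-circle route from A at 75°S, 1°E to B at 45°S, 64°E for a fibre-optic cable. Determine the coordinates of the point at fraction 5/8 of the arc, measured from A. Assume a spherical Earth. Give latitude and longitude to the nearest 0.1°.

≈ 58.6°S, 53.7°E

Convert each endpoint to a unit vector on the sphere (x = cos φ cos λ, y = cos φ sin λ, z = sin φ).
The central angle between the endpoints is δ = arccos(p₁·p₂) ≈ 0.698 rad (40.0°).
Interpolate at f = 5/8 with slerp weights a = sin((1−f)δ)/sin δ ≈ 0.403, b = sin(fδ)/sin δ ≈ 0.657.
p = a·p₁ + b·p₂ ≈ (0.308, 0.420, -0.854); φ = arcsin(p_z) ≈ -58.63°, λ = atan2(p_y, p_x) ≈ 53.73°.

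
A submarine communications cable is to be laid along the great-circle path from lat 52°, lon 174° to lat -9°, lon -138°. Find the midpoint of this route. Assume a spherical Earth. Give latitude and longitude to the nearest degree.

Convert each endpoint to a unit vector on the sphere (x = cos φ cos λ, y = cos φ sin λ, z = sin φ).
The central angle between the endpoints is δ = arccos(p₁·p₂) ≈ 1.283 rad (73.5°).
Interpolate at f = 1/2 with slerp weights a = sin((1−f)δ)/sin δ ≈ 0.624, b = sin(fδ)/sin δ ≈ 0.624.
p = a·p₁ + b·p₂ ≈ (-0.840, -0.372, 0.394); φ = arcsin(p_z) ≈ 23.21°, λ = atan2(p_y, p_x) ≈ -156.10°.

≈ lat 23°, lon -156°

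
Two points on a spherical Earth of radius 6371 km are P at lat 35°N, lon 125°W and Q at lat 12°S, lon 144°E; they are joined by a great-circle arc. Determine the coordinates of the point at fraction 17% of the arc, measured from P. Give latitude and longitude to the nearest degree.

Write both endpoints as unit vectors p₁, p₂ with components (cos φ cos λ, cos φ sin λ, sin φ).
The central angle between the endpoints is δ = arccos(p₁·p₂) ≈ 1.704 rad (97.7°).
Interpolate at f = 0.17 with slerp weights a = sin((1−f)δ)/sin δ ≈ 0.997, b = sin(fδ)/sin δ ≈ 0.288.
p = a·p₁ + b·p₂ ≈ (-0.696, -0.503, 0.512); φ = arcsin(p_z) ≈ 30.78°, λ = atan2(p_y, p_x) ≈ -144.16°.

≈ lat 31°N, lon 144°W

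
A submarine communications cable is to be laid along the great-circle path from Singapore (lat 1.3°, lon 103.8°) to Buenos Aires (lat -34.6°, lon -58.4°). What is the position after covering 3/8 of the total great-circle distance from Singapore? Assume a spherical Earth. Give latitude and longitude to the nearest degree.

≈ lat -46°, lon 75°

The haversine formula gives a central angle δ ≈ 2.492 rad (142.8°) between the endpoints.
Interpolate at f = 3/8 with slerp weights a = sin((1−f)δ)/sin δ ≈ 1.653, b = sin(fδ)/sin δ ≈ 1.330.
p = a·p₁ + b·p₂ ≈ (0.179, 0.673, -0.718); φ = arcsin(p_z) ≈ -45.87°, λ = atan2(p_y, p_x) ≈ 75.07°.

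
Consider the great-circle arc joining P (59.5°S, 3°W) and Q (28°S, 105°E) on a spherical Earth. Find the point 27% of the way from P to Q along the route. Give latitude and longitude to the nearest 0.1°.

≈ (63.5°S, 39.2°E)

Write both endpoints as unit vectors p₁, p₂ with components (cos φ cos λ, cos φ sin λ, sin φ).
The central angle between the endpoints is δ = arccos(p₁·p₂) ≈ 1.302 rad (74.6°).
Interpolate at f = 0.27 with slerp weights a = sin((1−f)δ)/sin δ ≈ 0.844, b = sin(fδ)/sin δ ≈ 0.357.
p = a·p₁ + b·p₂ ≈ (0.346, 0.282, -0.895); φ = arcsin(p_z) ≈ -63.48°, λ = atan2(p_y, p_x) ≈ 39.18°.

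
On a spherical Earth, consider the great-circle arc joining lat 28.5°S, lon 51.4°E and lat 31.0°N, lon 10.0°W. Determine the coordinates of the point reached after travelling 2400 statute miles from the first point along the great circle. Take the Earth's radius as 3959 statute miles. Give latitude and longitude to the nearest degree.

Write both endpoints as unit vectors p₁, p₂ with components (cos φ cos λ, cos φ sin λ, sin φ).
The central angle between the endpoints is δ = arccos(p₁·p₂) ≈ 1.456 rad (83.4°). The total great-circle distance is δ·R ≈ 1.456 × 3959 ≈ 5763 mi, so the target fraction is f = 2400/5763 ≈ 0.416.
Interpolate at f ≈ 0.416 with slerp weights a = sin((1−f)δ)/sin δ ≈ 0.756, b = sin(fδ)/sin δ ≈ 0.574.
p = a·p₁ + b·p₂ ≈ (0.899, 0.434, -0.065); φ = arcsin(p_z) ≈ -3.74°, λ = atan2(p_y, p_x) ≈ 25.77°.

≈ lat 4°S, lon 26°E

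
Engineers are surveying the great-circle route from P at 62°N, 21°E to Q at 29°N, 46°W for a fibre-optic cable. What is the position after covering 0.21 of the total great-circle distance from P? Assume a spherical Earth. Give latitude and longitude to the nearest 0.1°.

Convert each endpoint to a unit vector on the sphere (x = cos φ cos λ, y = cos φ sin λ, z = sin φ).
The central angle between the endpoints is δ = arccos(p₁·p₂) ≈ 0.942 rad (53.9°).
Interpolate at f = 0.21 with slerp weights a = sin((1−f)δ)/sin δ ≈ 0.838, b = sin(fδ)/sin δ ≈ 0.243.
p = a·p₁ + b·p₂ ≈ (0.515, -0.012, 0.857); φ = arcsin(p_z) ≈ 59.01°, λ = atan2(p_y, p_x) ≈ -1.33°.

≈ 59.0°N, 1.3°W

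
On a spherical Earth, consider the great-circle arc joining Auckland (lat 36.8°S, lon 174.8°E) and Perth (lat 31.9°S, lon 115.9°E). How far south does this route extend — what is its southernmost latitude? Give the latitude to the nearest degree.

The great circle lies in the plane with unit normal n̂ = (p₁ × p₂)/|p₁ × p₂|.
Here n̂_z ≈ -0.782; the vertex latitude is φ_max = arccos|n̂_z| ≈ 38.6°.

≈ 39°S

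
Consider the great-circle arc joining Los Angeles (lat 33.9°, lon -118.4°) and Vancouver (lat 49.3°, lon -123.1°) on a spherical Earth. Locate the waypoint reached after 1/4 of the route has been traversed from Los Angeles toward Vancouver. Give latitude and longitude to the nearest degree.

≈ lat 38°, lon -119°

Write both endpoints as unit vectors p₁, p₂ with components (cos φ cos λ, cos φ sin λ, sin φ).
The central angle between the endpoints is δ = arccos(p₁·p₂) ≈ 0.276 rad (15.8°).
Interpolate at f = 1/4 with slerp weights a = sin((1−f)δ)/sin δ ≈ 0.754, b = sin(fδ)/sin δ ≈ 0.253.
p = a·p₁ + b·p₂ ≈ (-0.388, -0.689, 0.612); φ = arcsin(p_z) ≈ 37.77°, λ = atan2(p_y, p_x) ≈ -119.38°.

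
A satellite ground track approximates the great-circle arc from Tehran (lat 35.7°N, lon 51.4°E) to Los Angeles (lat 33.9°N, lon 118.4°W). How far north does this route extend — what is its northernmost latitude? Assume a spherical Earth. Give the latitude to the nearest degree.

≈ 83°N

The great circle lies in the plane with unit normal n̂ = (p₁ × p₂)/|p₁ × p₂|.
Here n̂_z ≈ -0.127; the vertex latitude is φ_max = arccos|n̂_z| ≈ 82.7°.
Check via Clairaut: cos φ_max = |cos φ₁| · sin C = cos(35.7°)·sin(9.0°) ≈ 0.127, again giving ≈ 82.7°.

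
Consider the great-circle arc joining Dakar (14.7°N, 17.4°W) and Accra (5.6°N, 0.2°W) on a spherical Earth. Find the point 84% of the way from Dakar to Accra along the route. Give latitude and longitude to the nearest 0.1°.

Convert each endpoint to a unit vector on the sphere (x = cos φ cos λ, y = cos φ sin λ, z = sin φ).
The central angle between the endpoints is δ = arccos(p₁·p₂) ≈ 0.335 rad (19.2°).
Interpolate at f = 0.84 with slerp weights a = sin((1−f)δ)/sin δ ≈ 0.163, b = sin(fδ)/sin δ ≈ 0.845.
p = a·p₁ + b·p₂ ≈ (0.991, -0.050, 0.124); φ = arcsin(p_z) ≈ 7.11°, λ = atan2(p_y, p_x) ≈ -2.89°.

≈ 7.1°N, 2.9°W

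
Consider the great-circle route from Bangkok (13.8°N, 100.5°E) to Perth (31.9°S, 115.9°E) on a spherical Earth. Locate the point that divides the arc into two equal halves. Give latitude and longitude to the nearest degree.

≈ 9°S, 108°E

The haversine formula gives a central angle δ ≈ 0.838 rad (48.0°) between the endpoints.
Interpolate at f = 1/2 with slerp weights a = sin((1−f)δ)/sin δ ≈ 0.547, b = sin(fδ)/sin δ ≈ 0.547.
p = a·p₁ + b·p₂ ≈ (-0.300, 0.941, -0.159); φ = arcsin(p_z) ≈ -9.13°, λ = atan2(p_y, p_x) ≈ 107.68°.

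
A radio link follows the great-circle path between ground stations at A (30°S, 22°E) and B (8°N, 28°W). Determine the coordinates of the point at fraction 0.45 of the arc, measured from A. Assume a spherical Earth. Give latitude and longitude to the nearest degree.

Write both endpoints as unit vectors p₁, p₂ with components (cos φ cos λ, cos φ sin λ, sin φ).
The central angle between the endpoints is δ = arccos(p₁·p₂) ≈ 1.068 rad (61.2°).
Interpolate at f = 0.45 with slerp weights a = sin((1−f)δ)/sin δ ≈ 0.633, b = sin(fδ)/sin δ ≈ 0.528.
p = a·p₁ + b·p₂ ≈ (0.969, -0.040, -0.243); φ = arcsin(p_z) ≈ -14.05°, λ = atan2(p_y, p_x) ≈ -2.37°.

≈ (14°S, 2°W)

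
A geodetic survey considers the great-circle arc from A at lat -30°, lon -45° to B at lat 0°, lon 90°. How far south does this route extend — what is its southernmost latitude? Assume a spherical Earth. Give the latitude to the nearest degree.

≈ -39°

The great circle lies in the plane with unit normal n̂ = (p₁ × p₂)/|p₁ × p₂|.
Here n̂_z ≈ +0.775; the vertex latitude is φ_max = arccos|n̂_z| ≈ 39.2°.
Check via Clairaut: cos φ_max = |cos φ₁| · sin C = cos(30.0°)·sin(116.6°) ≈ 0.775, again giving ≈ 39.2°.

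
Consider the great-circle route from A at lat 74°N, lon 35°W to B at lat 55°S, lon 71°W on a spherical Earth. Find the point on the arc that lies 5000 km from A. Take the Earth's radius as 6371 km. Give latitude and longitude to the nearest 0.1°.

≈ lat 30.4°N, lon 56.6°W

Convert each endpoint to a unit vector on the sphere (x = cos φ cos λ, y = cos φ sin λ, z = sin φ).
The central angle between the endpoints is δ = arccos(p₁·p₂) ≈ 2.291 rad (131.3°). The total great-circle distance is δ·R ≈ 2.291 × 6371 ≈ 14596 km, so the target fraction is f = 5000/14596 ≈ 0.343.
Interpolate at f ≈ 0.343 with slerp weights a = sin((1−f)δ)/sin δ ≈ 1.328, b = sin(fδ)/sin δ ≈ 0.940.
p = a·p₁ + b·p₂ ≈ (0.475, -0.720, 0.506); φ = arcsin(p_z) ≈ 30.40°, λ = atan2(p_y, p_x) ≈ -56.56°.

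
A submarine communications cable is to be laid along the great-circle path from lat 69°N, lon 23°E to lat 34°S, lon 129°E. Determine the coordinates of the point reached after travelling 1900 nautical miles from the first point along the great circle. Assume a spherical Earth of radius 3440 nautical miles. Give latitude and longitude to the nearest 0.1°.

Write both endpoints as unit vectors p₁, p₂ with components (cos φ cos λ, cos φ sin λ, sin φ).
The central angle between the endpoints is δ = arccos(p₁·p₂) ≈ 2.219 rad (127.2°). The total great-circle distance is δ·R ≈ 2.219 × 3440 ≈ 7634 nmi, so the target fraction is f = 1900/7634 ≈ 0.249.
Interpolate at f ≈ 0.249 with slerp weights a = sin((1−f)δ)/sin δ ≈ 1.249, b = sin(fδ)/sin δ ≈ 0.658.
p = a·p₁ + b·p₂ ≈ (0.069, 0.599, 0.798); φ = arcsin(p_z) ≈ 52.92°, λ = atan2(p_y, p_x) ≈ 83.47°.

≈ lat 52.9°N, lon 83.5°E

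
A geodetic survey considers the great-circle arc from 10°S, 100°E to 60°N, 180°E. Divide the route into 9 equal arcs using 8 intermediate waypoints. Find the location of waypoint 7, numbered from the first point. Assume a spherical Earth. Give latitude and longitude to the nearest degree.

Write both endpoints as unit vectors p₁, p₂ with components (cos φ cos λ, cos φ sin λ, sin φ).
The central angle between the endpoints is δ = arccos(p₁·p₂) ≈ 1.636 rad (93.7°).
Interpolate at f = 7/9 with slerp weights a = sin((1−f)δ)/sin δ ≈ 0.356, b = sin(fδ)/sin δ ≈ 0.958.
p = a·p₁ + b·p₂ ≈ (-0.540, 0.346, 0.768); φ = arcsin(p_z) ≈ 50.14°, λ = atan2(p_y, p_x) ≈ 147.38°.

≈ 50°N, 147°E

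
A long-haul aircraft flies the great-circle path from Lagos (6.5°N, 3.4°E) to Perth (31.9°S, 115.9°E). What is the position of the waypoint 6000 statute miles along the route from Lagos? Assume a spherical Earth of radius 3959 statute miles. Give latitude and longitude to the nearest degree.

≈ 31°S, 86°E

Write both endpoints as unit vectors p₁, p₂ with components (cos φ cos λ, cos φ sin λ, sin φ).
The central angle between the endpoints is δ = arccos(p₁·p₂) ≈ 1.963 rad (112.5°). The total great-circle distance is δ·R ≈ 1.963 × 3959 ≈ 7773 mi, so the target fraction is f = 6000/7773 ≈ 0.772.
Interpolate at f ≈ 0.772 with slerp weights a = sin((1−f)δ)/sin δ ≈ 0.469, b = sin(fδ)/sin δ ≈ 1.081.
p = a·p₁ + b·p₂ ≈ (0.064, 0.853, -0.518); φ = arcsin(p_z) ≈ -31.20°, λ = atan2(p_y, p_x) ≈ 85.70°.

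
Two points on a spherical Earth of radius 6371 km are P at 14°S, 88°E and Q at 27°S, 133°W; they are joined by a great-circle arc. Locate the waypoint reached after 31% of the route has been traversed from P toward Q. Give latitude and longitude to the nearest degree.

≈ 38°S, 121°E

Write both endpoints as unit vectors p₁, p₂ with components (cos φ cos λ, cos φ sin λ, sin φ).
The central angle between the endpoints is δ = arccos(p₁·p₂) ≈ 2.144 rad (122.9°).
Interpolate at f = 0.31 with slerp weights a = sin((1−f)δ)/sin δ ≈ 1.186, b = sin(fδ)/sin δ ≈ 0.734.
p = a·p₁ + b·p₂ ≈ (-0.406, 0.671, -0.620); φ = arcsin(p_z) ≈ -38.33°, λ = atan2(p_y, p_x) ≈ 121.18°.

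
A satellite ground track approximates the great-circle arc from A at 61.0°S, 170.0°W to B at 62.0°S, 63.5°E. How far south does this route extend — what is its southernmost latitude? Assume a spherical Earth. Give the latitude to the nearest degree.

≈ 76°S

The great circle lies in the plane with unit normal n̂ = (p₁ × p₂)/|p₁ × p₂|.
Here n̂_z ≈ -0.237; the vertex latitude is φ_max = arccos|n̂_z| ≈ 76.3°.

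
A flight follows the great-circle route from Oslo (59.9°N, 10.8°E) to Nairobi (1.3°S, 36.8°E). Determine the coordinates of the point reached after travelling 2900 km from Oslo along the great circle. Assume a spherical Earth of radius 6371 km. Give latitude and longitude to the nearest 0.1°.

≈ 35.8°N, 26.1°E

From cos δ = sin φ₁ sin φ₂ + cos φ₁ cos φ₂ cos Δλ, the central angle is δ ≈ 1.125 rad (64.5°). The total great-circle distance is δ·R ≈ 1.125 × 6371 ≈ 7169 km, so the target fraction is f = 2900/7169 ≈ 0.405.
Interpolate at f ≈ 0.405 with slerp weights a = sin((1−f)δ)/sin δ ≈ 0.688, b = sin(fδ)/sin δ ≈ 0.487.
p = a·p₁ + b·p₂ ≈ (0.729, 0.356, 0.584); φ = arcsin(p_z) ≈ 35.76°, λ = atan2(p_y, p_x) ≈ 26.06°.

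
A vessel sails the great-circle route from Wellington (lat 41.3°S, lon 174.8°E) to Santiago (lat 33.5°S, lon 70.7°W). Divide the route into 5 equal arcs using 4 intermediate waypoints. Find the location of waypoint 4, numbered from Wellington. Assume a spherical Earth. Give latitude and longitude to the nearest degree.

≈ lat 45°S, lon 87°W

Write both endpoints as unit vectors p₁, p₂ with components (cos φ cos λ, cos φ sin λ, sin φ).
The central angle between the endpoints is δ = arccos(p₁·p₂) ≈ 1.466 rad (84.0°).
Interpolate at f = 4/5 with slerp weights a = sin((1−f)δ)/sin δ ≈ 0.291, b = sin(fδ)/sin δ ≈ 0.927.
p = a·p₁ + b·p₂ ≈ (0.038, -0.710, -0.703); φ = arcsin(p_z) ≈ -44.70°, λ = atan2(p_y, p_x) ≈ -86.93°.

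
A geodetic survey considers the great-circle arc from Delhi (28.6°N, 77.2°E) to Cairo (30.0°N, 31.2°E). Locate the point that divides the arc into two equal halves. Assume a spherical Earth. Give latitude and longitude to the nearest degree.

Convert each endpoint to a unit vector on the sphere (x = cos φ cos λ, y = cos φ sin λ, z = sin φ).
The central angle between the endpoints is δ = arccos(p₁·p₂) ≈ 0.696 rad (39.9°).
Interpolate at f = 1/2 with slerp weights a = sin((1−f)δ)/sin δ ≈ 0.532, b = sin(fδ)/sin δ ≈ 0.532.
p = a·p₁ + b·p₂ ≈ (0.497, 0.694, 0.521); φ = arcsin(p_z) ≈ 31.37°, λ = atan2(p_y, p_x) ≈ 54.37°.

≈ 31°N, 54°E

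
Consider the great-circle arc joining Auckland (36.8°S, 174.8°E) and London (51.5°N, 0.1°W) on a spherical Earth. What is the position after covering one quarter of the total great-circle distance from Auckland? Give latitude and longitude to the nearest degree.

Convert each endpoint to a unit vector on the sphere (x = cos φ cos λ, y = cos φ sin λ, z = sin φ).
The central angle between the endpoints is δ = arccos(p₁·p₂) ≈ 2.877 rad (164.9°).
Interpolate at f = 1/4 with slerp weights a = sin((1−f)δ)/sin δ ≈ 3.188, b = sin(fδ)/sin δ ≈ 2.523.
p = a·p₁ + b·p₂ ≈ (-0.971, 0.229, 0.065); φ = arcsin(p_z) ≈ 3.73°, λ = atan2(p_y, p_x) ≈ 166.76°.

≈ (4°N, 167°E)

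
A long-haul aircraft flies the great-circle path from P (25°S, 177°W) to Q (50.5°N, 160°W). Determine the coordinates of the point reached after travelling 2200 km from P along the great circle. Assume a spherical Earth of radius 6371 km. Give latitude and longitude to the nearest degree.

≈ (6°S, 173°W)

Write both endpoints as unit vectors p₁, p₂ with components (cos φ cos λ, cos φ sin λ, sin φ).
The central angle between the endpoints is δ = arccos(p₁·p₂) ≈ 1.344 rad (77.0°). The total great-circle distance is δ·R ≈ 1.344 × 6371 ≈ 8560 km, so the target fraction is f = 2200/8560 ≈ 0.257.
Interpolate at f ≈ 0.257 with slerp weights a = sin((1−f)δ)/sin δ ≈ 0.863, b = sin(fδ)/sin δ ≈ 0.347.
p = a·p₁ + b·p₂ ≈ (-0.988, -0.117, -0.097); φ = arcsin(p_z) ≈ -5.54°, λ = atan2(p_y, p_x) ≈ -173.28°.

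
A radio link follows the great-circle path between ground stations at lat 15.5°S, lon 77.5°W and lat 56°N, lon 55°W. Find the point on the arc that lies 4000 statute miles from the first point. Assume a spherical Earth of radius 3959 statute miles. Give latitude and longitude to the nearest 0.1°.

≈ lat 40.8°N, lon 63.1°W

The haversine formula gives a central angle δ ≈ 1.291 rad (74.0°) between the endpoints. The total great-circle distance is δ·R ≈ 1.291 × 3959 ≈ 5111 mi, so the target fraction is f = 4000/5111 ≈ 0.783.
Interpolate at f ≈ 0.783 with slerp weights a = sin((1−f)δ)/sin δ ≈ 0.288, b = sin(fδ)/sin δ ≈ 0.881.
p = a·p₁ + b·p₂ ≈ (0.343, -0.675, 0.654); φ = arcsin(p_z) ≈ 40.82°, λ = atan2(p_y, p_x) ≈ -63.07°.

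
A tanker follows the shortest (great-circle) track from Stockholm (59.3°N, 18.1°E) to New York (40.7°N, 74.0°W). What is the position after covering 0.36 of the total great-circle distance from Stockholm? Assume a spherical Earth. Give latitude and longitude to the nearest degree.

≈ 62°N, 24°W

Convert each endpoint to a unit vector on the sphere (x = cos φ cos λ, y = cos φ sin λ, z = sin φ).
The central angle between the endpoints is δ = arccos(p₁·p₂) ≈ 0.993 rad (56.9°).
Interpolate at f = 0.36 with slerp weights a = sin((1−f)δ)/sin δ ≈ 0.709, b = sin(fδ)/sin δ ≈ 0.418.
p = a·p₁ + b·p₂ ≈ (0.431, -0.192, 0.882); φ = arcsin(p_z) ≈ 61.84°, λ = atan2(p_y, p_x) ≈ -24.00°.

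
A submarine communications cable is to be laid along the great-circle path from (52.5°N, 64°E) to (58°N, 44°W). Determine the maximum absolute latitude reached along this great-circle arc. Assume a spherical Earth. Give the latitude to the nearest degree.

≈ 68°N

The great circle lies in the plane with unit normal n̂ = (p₁ × p₂)/|p₁ × p₂|.
Here n̂_z ≈ -0.374; the vertex latitude is φ_max = arccos|n̂_z| ≈ 68.0°.
Check via Clairaut: cos φ_max = |cos φ₁| · sin C = cos(52.5°)·sin(38.0°) ≈ 0.374, again giving ≈ 68.0°.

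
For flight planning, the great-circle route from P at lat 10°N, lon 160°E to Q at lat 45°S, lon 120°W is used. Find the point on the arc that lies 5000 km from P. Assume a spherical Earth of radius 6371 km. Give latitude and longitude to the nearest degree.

Convert each endpoint to a unit vector on the sphere (x = cos φ cos λ, y = cos φ sin λ, z = sin φ).
The central angle between the endpoints is δ = arccos(p₁·p₂) ≈ 1.573 rad (90.1°). The total great-circle distance is δ·R ≈ 1.573 × 6371 ≈ 10019 km, so the target fraction is f = 5000/10019 ≈ 0.499.
Interpolate at f ≈ 0.499 with slerp weights a = sin((1−f)δ)/sin δ ≈ 0.709, b = sin(fδ)/sin δ ≈ 0.707.
p = a·p₁ + b·p₂ ≈ (-0.906, -0.194, -0.377); φ = arcsin(p_z) ≈ -22.12°, λ = atan2(p_y, p_x) ≈ -167.91°.

≈ lat 22°S, lon 168°W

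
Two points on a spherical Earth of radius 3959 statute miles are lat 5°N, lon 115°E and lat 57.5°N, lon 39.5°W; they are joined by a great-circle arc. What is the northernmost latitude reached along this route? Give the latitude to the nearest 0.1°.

≈ 75.4°N

The great circle lies in the plane with unit normal n̂ = (p₁ × p₂)/|p₁ × p₂|.
Here n̂_z ≈ -0.253; the vertex latitude is φ_max = arccos|n̂_z| ≈ 75.4°.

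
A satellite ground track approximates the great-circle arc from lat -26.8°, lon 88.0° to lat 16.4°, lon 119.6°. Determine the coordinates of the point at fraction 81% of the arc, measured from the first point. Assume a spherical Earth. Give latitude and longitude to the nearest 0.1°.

≈ lat 8.2°, lon 113.7°

Convert each endpoint to a unit vector on the sphere (x = cos φ cos λ, y = cos φ sin λ, z = sin φ).
The central angle between the endpoints is δ = arccos(p₁·p₂) ≈ 0.925 rad (53.0°).
Interpolate at f = 0.81 with slerp weights a = sin((1−f)δ)/sin δ ≈ 0.219, b = sin(fδ)/sin δ ≈ 0.853.
p = a·p₁ + b·p₂ ≈ (-0.397, 0.907, 0.142); φ = arcsin(p_z) ≈ 8.17°, λ = atan2(p_y, p_x) ≈ 113.66°.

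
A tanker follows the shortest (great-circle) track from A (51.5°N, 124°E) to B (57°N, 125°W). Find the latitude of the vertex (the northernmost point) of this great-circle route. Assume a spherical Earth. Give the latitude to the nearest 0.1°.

The great circle lies in the plane with unit normal n̂ = (p₁ × p₂)/|p₁ × p₂|.
Here n̂_z ≈ +0.375; the vertex latitude is φ_max = arccos|n̂_z| ≈ 68.0°.
Check via Clairaut: cos φ_max = |cos φ₁| · sin C = cos(51.5°)·sin(37.0°) ≈ 0.375, again giving ≈ 68.0°.

≈ 68.0°N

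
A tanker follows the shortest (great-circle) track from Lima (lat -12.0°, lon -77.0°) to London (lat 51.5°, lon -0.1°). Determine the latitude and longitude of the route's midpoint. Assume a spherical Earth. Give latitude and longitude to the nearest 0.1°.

Convert each endpoint to a unit vector on the sphere (x = cos φ cos λ, y = cos φ sin λ, z = sin φ).
The central angle between the endpoints is δ = arccos(p₁·p₂) ≈ 1.596 rad (91.4°).
Interpolate at f = 1/2 with slerp weights a = sin((1−f)δ)/sin δ ≈ 0.716, b = sin(fδ)/sin δ ≈ 0.716.
p = a·p₁ + b·p₂ ≈ (0.603, -0.683, 0.411); φ = arcsin(p_z) ≈ 24.30°, λ = atan2(p_y, p_x) ≈ -48.55°.

≈ lat 24.3°, lon -48.6°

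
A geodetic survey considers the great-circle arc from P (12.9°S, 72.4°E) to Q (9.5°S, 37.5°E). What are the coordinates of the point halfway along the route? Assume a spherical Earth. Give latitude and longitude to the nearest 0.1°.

Write both endpoints as unit vectors p₁, p₂ with components (cos φ cos λ, cos φ sin λ, sin φ).
The central angle between the endpoints is δ = arccos(p₁·p₂) ≈ 0.600 rad (34.4°).
Interpolate at f = 1/2 with slerp weights a = sin((1−f)δ)/sin δ ≈ 0.523, b = sin(fδ)/sin δ ≈ 0.523.
p = a·p₁ + b·p₂ ≈ (0.564, 0.801, -0.203); φ = arcsin(p_z) ≈ -11.73°, λ = atan2(p_y, p_x) ≈ 54.84°.

≈ (11.7°S, 54.8°E)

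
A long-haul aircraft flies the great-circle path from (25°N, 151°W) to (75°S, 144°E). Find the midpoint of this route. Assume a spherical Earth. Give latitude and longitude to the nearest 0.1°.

≈ (27.5°S, 164.0°W)

Write both endpoints as unit vectors p₁, p₂ with components (cos φ cos λ, cos φ sin λ, sin φ).
The central angle between the endpoints is δ = arccos(p₁·p₂) ≈ 1.885 rad (108.0°).
Interpolate at f = 1/2 with slerp weights a = sin((1−f)δ)/sin δ ≈ 0.851, b = sin(fδ)/sin δ ≈ 0.851.
p = a·p₁ + b·p₂ ≈ (-0.852, -0.244, -0.462); φ = arcsin(p_z) ≈ -27.53°, λ = atan2(p_y, p_x) ≈ -164.00°.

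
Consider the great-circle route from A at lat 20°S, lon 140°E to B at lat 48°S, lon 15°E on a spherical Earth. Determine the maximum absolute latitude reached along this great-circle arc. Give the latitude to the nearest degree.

The great circle lies in the plane with unit normal n̂ = (p₁ × p₂)/|p₁ × p₂|.
Here n̂_z ≈ -0.518; the vertex latitude is φ_max = arccos|n̂_z| ≈ 58.8°.
Check via Clairaut: cos φ_max = |cos φ₁| · sin C = cos(20.0°)·sin(146.5°) ≈ 0.518, again giving ≈ 58.8°.

≈ 59°S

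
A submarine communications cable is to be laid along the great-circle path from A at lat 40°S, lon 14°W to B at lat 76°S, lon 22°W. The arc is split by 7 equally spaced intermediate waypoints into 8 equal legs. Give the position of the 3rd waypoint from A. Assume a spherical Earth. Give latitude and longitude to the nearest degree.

≈ lat 54°S, lon 15°W

Convert each endpoint to a unit vector on the sphere (x = cos φ cos λ, y = cos φ sin λ, z = sin φ).
The central angle between the endpoints is δ = arccos(p₁·p₂) ≈ 0.631 rad (36.2°).
Interpolate at f = 3/8 with slerp weights a = sin((1−f)δ)/sin δ ≈ 0.651, b = sin(fδ)/sin δ ≈ 0.397.
p = a·p₁ + b·p₂ ≈ (0.573, -0.157, -0.804); φ = arcsin(p_z) ≈ -53.54°, λ = atan2(p_y, p_x) ≈ -15.29°.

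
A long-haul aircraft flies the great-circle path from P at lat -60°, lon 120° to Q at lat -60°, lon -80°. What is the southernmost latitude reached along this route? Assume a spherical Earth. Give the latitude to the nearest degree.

≈ -84°

The great circle lies in the plane with unit normal n̂ = (p₁ × p₂)/|p₁ × p₂|.
Here n̂_z ≈ +0.100; the vertex latitude is φ_max = arccos|n̂_z| ≈ 84.3°.
Check via Clairaut: cos φ_max = |cos φ₁| · sin C = cos(60.0°)·sin(168.5°) ≈ 0.100, again giving ≈ 84.3°.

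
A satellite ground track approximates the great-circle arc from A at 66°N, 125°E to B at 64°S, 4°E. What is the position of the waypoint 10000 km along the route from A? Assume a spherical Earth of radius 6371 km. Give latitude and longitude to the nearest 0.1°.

From cos δ = sin φ₁ sin φ₂ + cos φ₁ cos φ₂ cos Δλ, the central angle is δ ≈ 2.721 rad (155.9°). The total great-circle distance is δ·R ≈ 2.721 × 6371 ≈ 17337 km, so the target fraction is f = 10000/17337 ≈ 0.577.
Interpolate at f ≈ 0.577 with slerp weights a = sin((1−f)δ)/sin δ ≈ 2.238, b = sin(fδ)/sin δ ≈ 2.450.
p = a·p₁ + b·p₂ ≈ (0.549, 0.821, -0.158); φ = arcsin(p_z) ≈ -9.07°, λ = atan2(p_y, p_x) ≈ 56.20°.

≈ 9.1°S, 56.2°E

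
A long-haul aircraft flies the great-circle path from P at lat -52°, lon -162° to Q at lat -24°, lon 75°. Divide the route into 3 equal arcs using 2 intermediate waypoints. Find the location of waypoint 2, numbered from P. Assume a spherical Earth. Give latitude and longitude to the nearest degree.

The haversine formula gives a central angle δ ≈ 1.557 rad (89.2°) between the endpoints.
Interpolate at f = 2/3 with slerp weights a = sin((1−f)δ)/sin δ ≈ 0.496, b = sin(fδ)/sin δ ≈ 0.861.
p = a·p₁ + b·p₂ ≈ (-0.087, 0.666, -0.741); φ = arcsin(p_z) ≈ -47.83°, λ = atan2(p_y, p_x) ≈ 97.42°.

≈ lat -48°, lon 97°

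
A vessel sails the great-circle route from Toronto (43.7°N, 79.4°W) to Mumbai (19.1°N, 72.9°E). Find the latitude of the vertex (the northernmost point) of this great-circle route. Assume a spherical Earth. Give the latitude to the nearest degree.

The great circle lies in the plane with unit normal n̂ = (p₁ × p₂)/|p₁ × p₂|.
Here n̂_z ≈ +0.343; the vertex latitude is φ_max = arccos|n̂_z| ≈ 69.9°.
Check via Clairaut: cos φ_max = |cos φ₁| · sin C = cos(43.7°)·sin(28.3°) ≈ 0.343, again giving ≈ 69.9°.

≈ 70°N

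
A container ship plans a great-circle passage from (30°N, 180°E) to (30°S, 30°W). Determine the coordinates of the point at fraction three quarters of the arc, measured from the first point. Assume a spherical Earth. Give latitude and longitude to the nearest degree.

Write both endpoints as unit vectors p₁, p₂ with components (cos φ cos λ, cos φ sin λ, sin φ).
The central angle between the endpoints is δ = arccos(p₁·p₂) ≈ 2.689 rad (154.1°).
Interpolate at f = 3/4 with slerp weights a = sin((1−f)δ)/sin δ ≈ 1.426, b = sin(fδ)/sin δ ≈ 2.065.
p = a·p₁ + b·p₂ ≈ (0.314, -0.894, -0.320); φ = arcsin(p_z) ≈ -18.64°, λ = atan2(p_y, p_x) ≈ -70.65°.

≈ (19°S, 71°W)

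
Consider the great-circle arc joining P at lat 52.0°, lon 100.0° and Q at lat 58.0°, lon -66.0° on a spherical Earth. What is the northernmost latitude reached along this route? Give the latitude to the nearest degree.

≈ 85°

The great circle lies in the plane with unit normal n̂ = (p₁ × p₂)/|p₁ × p₂|.
Here n̂_z ≈ -0.084; the vertex latitude is φ_max = arccos|n̂_z| ≈ 85.2°.
Check via Clairaut: cos φ_max = |cos φ₁| · sin C = cos(52.0°)·sin(7.9°) ≈ 0.084, again giving ≈ 85.2°.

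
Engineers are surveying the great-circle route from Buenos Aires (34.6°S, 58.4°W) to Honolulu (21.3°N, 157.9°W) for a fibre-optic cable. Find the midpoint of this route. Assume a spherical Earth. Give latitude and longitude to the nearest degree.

The haversine formula gives a central angle δ ≈ 1.910 rad (109.4°) between the endpoints.
Interpolate at f = 1/2 with slerp weights a = sin((1−f)δ)/sin δ ≈ 0.866, b = sin(fδ)/sin δ ≈ 0.866.
p = a·p₁ + b·p₂ ≈ (-0.374, -0.910, -0.177); φ = arcsin(p_z) ≈ -10.20°, λ = atan2(p_y, p_x) ≈ -112.33°.

≈ 10°S, 112°W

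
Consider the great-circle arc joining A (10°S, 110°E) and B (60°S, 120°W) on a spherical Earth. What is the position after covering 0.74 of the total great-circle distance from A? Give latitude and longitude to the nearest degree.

≈ (67°S, 178°W)

Write both endpoints as unit vectors p₁, p₂ with components (cos φ cos λ, cos φ sin λ, sin φ).
The central angle between the endpoints is δ = arccos(p₁·p₂) ≈ 1.738 rad (99.6°).
Interpolate at f = 0.74 with slerp weights a = sin((1−f)δ)/sin δ ≈ 0.443, b = sin(fδ)/sin δ ≈ 0.973.
p = a·p₁ + b·p₂ ≈ (-0.392, -0.012, -0.920); φ = arcsin(p_z) ≈ -66.88°, λ = atan2(p_y, p_x) ≈ -178.29°.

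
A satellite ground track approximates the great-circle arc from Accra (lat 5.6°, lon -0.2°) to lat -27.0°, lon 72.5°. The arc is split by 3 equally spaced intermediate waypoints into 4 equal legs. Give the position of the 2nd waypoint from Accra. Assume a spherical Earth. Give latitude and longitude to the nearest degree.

≈ lat -13°, lon 34°

Write both endpoints as unit vectors p₁, p₂ with components (cos φ cos λ, cos φ sin λ, sin φ).
The central angle between the endpoints is δ = arccos(p₁·p₂) ≈ 1.350 rad (77.3°).
Interpolate at f = 2/4 with slerp weights a = sin((1−f)δ)/sin δ ≈ 0.640, b = sin(fδ)/sin δ ≈ 0.640.
p = a·p₁ + b·p₂ ≈ (0.809, 0.542, -0.228); φ = arcsin(p_z) ≈ -13.19°, λ = atan2(p_y, p_x) ≈ 33.82°.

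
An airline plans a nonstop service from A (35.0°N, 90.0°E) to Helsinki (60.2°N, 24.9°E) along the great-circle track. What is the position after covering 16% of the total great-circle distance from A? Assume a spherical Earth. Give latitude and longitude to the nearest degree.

≈ (41°N, 84°E)

From cos δ = sin φ₁ sin φ₂ + cos φ₁ cos φ₂ cos Δλ, the central angle is δ ≈ 0.838 rad (48.0°).
Interpolate at f = 0.16 with slerp weights a = sin((1−f)δ)/sin δ ≈ 0.871, b = sin(fδ)/sin δ ≈ 0.180.
p = a·p₁ + b·p₂ ≈ (0.081, 0.751, 0.655); φ = arcsin(p_z) ≈ 40.95°, λ = atan2(p_y, p_x) ≈ 83.84°.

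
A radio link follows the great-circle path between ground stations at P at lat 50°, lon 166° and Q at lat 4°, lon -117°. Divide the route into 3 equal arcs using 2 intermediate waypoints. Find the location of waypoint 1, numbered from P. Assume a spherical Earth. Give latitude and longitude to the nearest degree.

From cos δ = sin φ₁ sin φ₂ + cos φ₁ cos φ₂ cos Δλ, the central angle is δ ≈ 1.372 rad (78.6°).
Interpolate at f = 1/3 with slerp weights a = sin((1−f)δ)/sin δ ≈ 0.808, b = sin(fδ)/sin δ ≈ 0.450.
p = a·p₁ + b·p₂ ≈ (-0.708, -0.275, 0.651); φ = arcsin(p_z) ≈ 40.58°, λ = atan2(p_y, p_x) ≈ -158.80°.

≈ lat 41°, lon -159°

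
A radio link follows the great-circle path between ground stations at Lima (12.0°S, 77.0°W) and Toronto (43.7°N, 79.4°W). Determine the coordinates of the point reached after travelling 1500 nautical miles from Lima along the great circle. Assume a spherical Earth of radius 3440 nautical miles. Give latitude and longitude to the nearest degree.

Write both endpoints as unit vectors p₁, p₂ with components (cos φ cos λ, cos φ sin λ, sin φ).
The central angle between the endpoints is δ = arccos(p₁·p₂) ≈ 0.973 rad (55.7°). The total great-circle distance is δ·R ≈ 0.973 × 3440 ≈ 3347 nmi, so the target fraction is f = 1500/3347 ≈ 0.448.
Interpolate at f ≈ 0.448 with slerp weights a = sin((1−f)δ)/sin δ ≈ 0.619, b = sin(fδ)/sin δ ≈ 0.511.
p = a·p₁ + b·p₂ ≈ (0.204, -0.953, 0.224); φ = arcsin(p_z) ≈ 12.97°, λ = atan2(p_y, p_x) ≈ -77.91°.

≈ (13°N, 78°W)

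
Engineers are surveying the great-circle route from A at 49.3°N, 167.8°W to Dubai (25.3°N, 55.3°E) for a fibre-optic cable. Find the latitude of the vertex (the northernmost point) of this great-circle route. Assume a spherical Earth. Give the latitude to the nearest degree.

The great circle lies in the plane with unit normal n̂ = (p₁ × p₂)/|p₁ × p₂|.
Here n̂_z ≈ -0.405; the vertex latitude is φ_max = arccos|n̂_z| ≈ 66.1°.

≈ 66°N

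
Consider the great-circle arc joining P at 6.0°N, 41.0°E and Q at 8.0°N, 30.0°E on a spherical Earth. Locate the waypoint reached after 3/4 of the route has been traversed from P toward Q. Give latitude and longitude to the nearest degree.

Convert each endpoint to a unit vector on the sphere (x = cos φ cos λ, y = cos φ sin λ, z = sin φ).
The central angle between the endpoints is δ = arccos(p₁·p₂) ≈ 0.194 rad (11.1°).
Interpolate at f = 3/4 with slerp weights a = sin((1−f)δ)/sin δ ≈ 0.251, b = sin(fδ)/sin δ ≈ 0.752.
p = a·p₁ + b·p₂ ≈ (0.834, 0.536, 0.131); φ = arcsin(p_z) ≈ 7.52°, λ = atan2(p_y, p_x) ≈ 32.76°.

≈ 8°N, 33°E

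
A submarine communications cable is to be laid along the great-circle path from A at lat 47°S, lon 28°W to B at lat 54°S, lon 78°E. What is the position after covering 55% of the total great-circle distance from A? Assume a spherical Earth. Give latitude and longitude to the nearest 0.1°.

≈ lat 63.9°S, lon 26.2°E

The haversine formula gives a central angle δ ≈ 1.069 rad (61.2°) between the endpoints.
Interpolate at f = 0.55 with slerp weights a = sin((1−f)δ)/sin δ ≈ 0.528, b = sin(fδ)/sin δ ≈ 0.633.
p = a·p₁ + b·p₂ ≈ (0.395, 0.195, -0.898); φ = arcsin(p_z) ≈ -63.87°, λ = atan2(p_y, p_x) ≈ 26.24°.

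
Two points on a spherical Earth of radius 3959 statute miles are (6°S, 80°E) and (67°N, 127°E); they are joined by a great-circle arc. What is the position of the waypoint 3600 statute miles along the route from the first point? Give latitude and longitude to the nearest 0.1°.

Write both endpoints as unit vectors p₁, p₂ with components (cos φ cos λ, cos φ sin λ, sin φ).
The central angle between the endpoints is δ = arccos(p₁·p₂) ≈ 1.401 rad (80.3°). The total great-circle distance is δ·R ≈ 1.401 × 3959 ≈ 5547 mi, so the target fraction is f = 3600/5547 ≈ 0.649.
Interpolate at f ≈ 0.649 with slerp weights a = sin((1−f)δ)/sin δ ≈ 0.479, b = sin(fδ)/sin δ ≈ 0.801.
p = a·p₁ + b·p₂ ≈ (-0.106, 0.719, 0.687); φ = arcsin(p_z) ≈ 43.38°, λ = atan2(p_y, p_x) ≈ 98.35°.

≈ (43.4°N, 98.3°E)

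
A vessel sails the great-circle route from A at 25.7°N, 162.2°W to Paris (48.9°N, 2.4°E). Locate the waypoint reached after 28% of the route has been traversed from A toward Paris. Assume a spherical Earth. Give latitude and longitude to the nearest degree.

≈ 54°N, 154°W

From cos δ = sin φ₁ sin φ₂ + cos φ₁ cos φ₂ cos Δλ, the central angle is δ ≈ 1.818 rad (104.1°).
Interpolate at f = 0.28 with slerp weights a = sin((1−f)δ)/sin δ ≈ 0.996, b = sin(fδ)/sin δ ≈ 0.502.
p = a·p₁ + b·p₂ ≈ (-0.525, -0.261, 0.811); φ = arcsin(p_z) ≈ 54.15°, λ = atan2(p_y, p_x) ≈ -153.59°.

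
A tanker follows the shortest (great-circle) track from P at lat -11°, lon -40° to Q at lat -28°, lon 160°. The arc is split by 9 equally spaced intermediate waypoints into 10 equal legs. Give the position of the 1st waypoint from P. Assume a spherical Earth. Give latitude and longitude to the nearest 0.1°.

≈ lat -23.2°, lon -46.5°

From cos δ = sin φ₁ sin φ₂ + cos φ₁ cos φ₂ cos Δλ, the central angle is δ ≈ 2.382 rad (136.5°).
Interpolate at f = 1/10 with slerp weights a = sin((1−f)δ)/sin δ ≈ 1.220, b = sin(fδ)/sin δ ≈ 0.342.
p = a·p₁ + b·p₂ ≈ (0.633, -0.666, -0.394); φ = arcsin(p_z) ≈ -23.18°, λ = atan2(p_y, p_x) ≈ -46.46°.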